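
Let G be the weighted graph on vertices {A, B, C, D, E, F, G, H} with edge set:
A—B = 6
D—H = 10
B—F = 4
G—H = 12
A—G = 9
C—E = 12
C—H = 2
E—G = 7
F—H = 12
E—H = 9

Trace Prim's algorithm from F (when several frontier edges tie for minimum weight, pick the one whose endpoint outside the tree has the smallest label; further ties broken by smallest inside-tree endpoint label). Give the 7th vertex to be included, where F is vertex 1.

Grow the tree from F using Prim:
Step 1: cheapest edge leaving the tree is B—F (4); add B.
Step 2: cheapest edge leaving the tree is A—B (6); add A.
Step 3: cheapest edge leaving the tree is A—G (9); add G.
Step 4: cheapest edge leaving the tree is E—G (7); add E.
Step 5: cheapest edge leaving the tree is E—H (9); add H.
Step 6: cheapest edge leaving the tree is C—H (2); add C.
Step 7: cheapest edge leaving the tree is D—H (10); add D.
Vertex order: F, B, A, G, E, H, C, D. The 7th vertex is C.

C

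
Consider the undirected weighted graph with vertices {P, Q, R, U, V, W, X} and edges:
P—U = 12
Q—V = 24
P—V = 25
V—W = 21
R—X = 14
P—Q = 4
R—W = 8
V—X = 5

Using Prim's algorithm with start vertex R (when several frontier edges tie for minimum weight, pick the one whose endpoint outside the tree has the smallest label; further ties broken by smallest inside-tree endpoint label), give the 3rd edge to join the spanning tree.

V-X

Prim, starting at R.
Step 1: cheapest edge leaving the tree is R—W (8); add W.
Step 2: cheapest edge leaving the tree is R—X (14); add X.
Step 3: cheapest edge leaving the tree is V—X (5); add V.
Step 4: cheapest edge leaving the tree is Q—V (24); add Q.
Step 5: cheapest edge leaving the tree is P—Q (4); add P.
Step 6: cheapest edge leaving the tree is P—U (12); add U.
The 3rd edge added is V—X.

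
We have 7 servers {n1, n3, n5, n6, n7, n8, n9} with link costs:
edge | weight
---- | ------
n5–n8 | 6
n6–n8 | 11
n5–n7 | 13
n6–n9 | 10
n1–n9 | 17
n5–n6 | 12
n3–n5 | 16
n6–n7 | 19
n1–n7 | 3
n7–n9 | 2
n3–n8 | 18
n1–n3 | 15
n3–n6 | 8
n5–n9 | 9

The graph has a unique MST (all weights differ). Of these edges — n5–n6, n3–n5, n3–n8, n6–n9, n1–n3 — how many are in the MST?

1

Sort edges by weight, then run Kruskal:
n7–n9 (2): add. Components now {n7,n9} {n6} {n5} {n1} {n3} {n8}
n1–n7 (3): add. Components now {n1,n7,n9} {n6} {n5} {n3} {n8}
n5–n8 (6): add. Components now {n1,n7,n9} {n6} {n5,n8} {n3}
n3–n6 (8): add. Components now {n1,n7,n9} {n3,n6} {n5,n8}
n5–n9 (9): add. Components now {n1,n5,n7,n8,n9} {n3,n6}
n6–n9 (10): add. Components now {n1,n3,n5,n6,n7,n8,n9}
MST edge set: {n7–n9, n1–n7, n5–n8, n3–n6, n5–n9, n6–n9}.
Of the listed edges, {n6–n9} are in the MST → 1.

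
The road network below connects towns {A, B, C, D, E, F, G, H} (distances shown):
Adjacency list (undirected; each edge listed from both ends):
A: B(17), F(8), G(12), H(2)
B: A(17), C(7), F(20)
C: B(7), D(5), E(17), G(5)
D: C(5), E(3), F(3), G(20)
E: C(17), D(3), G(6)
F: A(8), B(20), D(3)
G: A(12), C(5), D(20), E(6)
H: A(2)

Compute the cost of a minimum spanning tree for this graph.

Kruskal: consider edges lightest-first.
A—H (2): add — endpoints in different components.
D—E (3): add — endpoints in different components.
D—F (3): add — endpoints in different components.
C—D (5): add — endpoints in different components.
C—G (5): add — endpoints in different components.
E—G (6): skip — E and G already connected.
B—C (7): add — endpoints in different components.
A—F (8): add — endpoints in different components.
MST edges: A—H, D—E, D—F, C—D, C—G, B—C, A—F; total weight 2+3+3+5+5+7+8 = 33.

33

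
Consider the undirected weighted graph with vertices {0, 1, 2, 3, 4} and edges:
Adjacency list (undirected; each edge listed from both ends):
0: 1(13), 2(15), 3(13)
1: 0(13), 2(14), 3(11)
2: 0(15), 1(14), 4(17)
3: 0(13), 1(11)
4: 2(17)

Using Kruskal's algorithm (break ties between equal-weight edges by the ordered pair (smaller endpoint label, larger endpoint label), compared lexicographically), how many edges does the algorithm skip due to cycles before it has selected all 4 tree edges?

2

Kruskal: consider edges lightest-first.
1—3 (11): add. Components now {0} {1,3} {2} {4}
0—1 (13): add. Components now {0,1,3} {2} {4}
0—3 (13): skip — 0 and 3 already connected.
1—2 (14): add. Components now {0,1,2,3} {4}
0—2 (15): skip — 0 and 2 already connected.
2—4 (17): add. Components now {0,1,2,3,4}
Edges rejected before the tree was complete: 2.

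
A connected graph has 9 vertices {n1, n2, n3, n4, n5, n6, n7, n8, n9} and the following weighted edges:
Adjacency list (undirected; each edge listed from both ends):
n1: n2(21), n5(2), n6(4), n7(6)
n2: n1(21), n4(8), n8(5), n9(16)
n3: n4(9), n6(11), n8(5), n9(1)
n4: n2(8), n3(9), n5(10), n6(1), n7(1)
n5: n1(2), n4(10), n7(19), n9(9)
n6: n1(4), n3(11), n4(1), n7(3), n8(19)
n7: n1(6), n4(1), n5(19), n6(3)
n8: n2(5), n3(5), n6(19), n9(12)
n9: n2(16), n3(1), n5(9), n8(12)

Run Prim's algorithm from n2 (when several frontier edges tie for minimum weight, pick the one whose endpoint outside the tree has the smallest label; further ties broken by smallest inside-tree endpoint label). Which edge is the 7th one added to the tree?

Grow the tree from n2 using Prim:
Step 1: cheapest edge leaving the tree is n2 n8 (5); add n8.
Step 2: cheapest edge leaving the tree is n3 n8 (5); add n3.
Step 3: cheapest edge leaving the tree is n3 n9 (1); add n9.
Step 4: cheapest edge leaving the tree is n2 n4 (8); add n4.
Step 5: cheapest edge leaving the tree is n4 n6 (1); add n6.
Step 6: cheapest edge leaving the tree is n4 n7 (1); add n7.
Step 7: cheapest edge leaving the tree is n1 n6 (4); add n1.
Step 8: cheapest edge leaving the tree is n1 n5 (2); add n5.
The 7th edge added is n1 n6.

n1-n6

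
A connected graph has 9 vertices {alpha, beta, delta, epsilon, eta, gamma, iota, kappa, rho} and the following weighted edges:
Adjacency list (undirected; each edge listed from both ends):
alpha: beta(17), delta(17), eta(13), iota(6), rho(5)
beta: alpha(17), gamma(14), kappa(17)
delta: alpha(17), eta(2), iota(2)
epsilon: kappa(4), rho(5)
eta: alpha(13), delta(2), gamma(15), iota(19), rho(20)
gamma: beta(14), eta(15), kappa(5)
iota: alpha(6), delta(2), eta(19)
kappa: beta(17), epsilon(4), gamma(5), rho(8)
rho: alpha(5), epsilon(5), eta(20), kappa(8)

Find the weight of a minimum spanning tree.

Prim's algorithm from beta:
Step 1: cheapest edge leaving the tree is beta—gamma (14); add gamma.
Step 2: cheapest edge leaving the tree is gamma—kappa (5); add kappa.
Step 3: cheapest edge leaving the tree is epsilon—kappa (4); add epsilon.
Step 4: cheapest edge leaving the tree is epsilon—rho (5); add rho.
Step 5: cheapest edge leaving the tree is alpha—rho (5); add alpha.
Step 6: cheapest edge leaving the tree is alpha—iota (6); add iota.
Step 7: cheapest edge leaving the tree is delta—iota (2); add delta.
Step 8: cheapest edge leaving the tree is delta—eta (2); add eta.
MST edges: beta—gamma, gamma—kappa, epsilon—kappa, epsilon—rho, alpha—rho, alpha—iota, delta—iota, delta—eta; total weight 14+5+4+5+5+6+2+2 = 43.

43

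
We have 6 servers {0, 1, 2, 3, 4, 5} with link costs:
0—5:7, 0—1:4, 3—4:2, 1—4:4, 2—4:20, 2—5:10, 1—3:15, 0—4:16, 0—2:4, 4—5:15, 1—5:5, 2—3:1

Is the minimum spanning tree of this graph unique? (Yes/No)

Kruskal: consider edges lightest-first.
2—3 (1): add. Components now {0} {1} {2,3} {4} {5}
3—4 (2): add. Components now {0} {1} {2,3,4} {5}
0—1 (4): add. Components now {0,1} {2,3,4} {5}
0—2 (4): add. Components now {0,1,2,3,4} {5}
1—4 (4): skip — 1 and 4 already connected.
1—5 (5): add. Components now {0,1,2,3,4,5}
Non-tree edge 1—4 has weight 4, equal to the heaviest edge on its tree cycle — swapping gives another MST of the same weight. Not unique.

No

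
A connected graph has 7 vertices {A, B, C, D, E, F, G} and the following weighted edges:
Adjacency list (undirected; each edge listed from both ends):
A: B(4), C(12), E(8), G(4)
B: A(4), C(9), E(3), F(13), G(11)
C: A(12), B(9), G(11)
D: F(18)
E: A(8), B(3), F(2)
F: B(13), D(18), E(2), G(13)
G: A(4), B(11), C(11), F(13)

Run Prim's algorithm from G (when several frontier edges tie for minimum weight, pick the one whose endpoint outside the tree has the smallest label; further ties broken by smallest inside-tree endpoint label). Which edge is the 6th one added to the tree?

D-F

Prim, starting at G.
Step 1: frontier [A–G 4, B–G 11, C–G 11, F–G 13] → take A–G (4); add A.
Step 2: frontier [A–B 4, A–E 8, A–C 12, B–G 11, C–G 11, F–G 13] → take A–B (4); add B.
Step 3: frontier [A–E 8, A–C 12, B–E 3, B–C 9, B–F 13, C–G 11, F–G 13] → take B–E (3); add E.
Step 4: frontier [A–C 12, B–C 9, B–F 13, E–F 2, C–G 11, F–G 13] → take E–F (2); add F.
Step 5: frontier [A–C 12, B–C 9, D–F 18, C–G 11] → take B–C (9); add C.
Step 6: frontier [D–F 18] → take D–F (18); add D.
The 6th edge added is D–F.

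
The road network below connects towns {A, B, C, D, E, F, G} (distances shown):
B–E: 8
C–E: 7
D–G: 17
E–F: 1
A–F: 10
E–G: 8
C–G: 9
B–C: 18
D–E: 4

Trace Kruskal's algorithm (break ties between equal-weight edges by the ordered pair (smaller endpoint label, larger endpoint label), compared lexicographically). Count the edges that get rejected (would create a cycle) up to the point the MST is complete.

1

Kruskal: consider edges lightest-first.
E–F (1): add — endpoints in different components.
D–E (4): add — endpoints in different components.
C–E (7): add — endpoints in different components.
B–E (8): add — endpoints in different components.
E–G (8): add — endpoints in different components.
C–G (9): skip — C and G already connected.
A–F (10): add — endpoints in different components.
Edges rejected before the tree was complete: 1.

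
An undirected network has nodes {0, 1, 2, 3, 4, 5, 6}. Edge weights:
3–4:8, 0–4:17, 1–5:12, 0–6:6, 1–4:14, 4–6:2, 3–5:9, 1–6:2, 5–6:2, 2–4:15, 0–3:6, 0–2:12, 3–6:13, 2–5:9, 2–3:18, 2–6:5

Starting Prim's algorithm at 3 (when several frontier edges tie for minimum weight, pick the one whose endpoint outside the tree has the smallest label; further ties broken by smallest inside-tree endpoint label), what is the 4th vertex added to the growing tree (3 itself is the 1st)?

Grow the tree from 3 using Prim:
Step 1: cheapest edge leaving the tree is 0–3 (6); add 0.
Step 2: cheapest edge leaving the tree is 0–6 (6); add 6.
Step 3: cheapest edge leaving the tree is 1–6 (2); add 1.
Step 4: cheapest edge leaving the tree is 4–6 (2); add 4.
Step 5: cheapest edge leaving the tree is 5–6 (2); add 5.
Step 6: cheapest edge leaving the tree is 2–6 (5); add 2.
Vertex order: 3, 0, 6, 1, 4, 5, 2. The 4th vertex is 1.

1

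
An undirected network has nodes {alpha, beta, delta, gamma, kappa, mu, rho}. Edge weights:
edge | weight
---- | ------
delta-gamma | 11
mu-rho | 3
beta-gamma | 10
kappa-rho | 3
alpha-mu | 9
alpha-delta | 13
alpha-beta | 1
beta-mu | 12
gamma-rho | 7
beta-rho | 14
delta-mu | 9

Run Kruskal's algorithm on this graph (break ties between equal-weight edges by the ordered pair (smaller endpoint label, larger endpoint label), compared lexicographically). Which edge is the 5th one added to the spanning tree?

Kruskal's algorithm — process edges by increasing weight (ties by edge label):
alpha-beta (1): add. Components now {kappa} {mu} {gamma} {alpha,beta} {delta} {rho}
kappa-rho (3): add. Components now {kappa,rho} {mu} {gamma} {alpha,beta} {delta}
mu-rho (3): add. Components now {kappa,mu,rho} {gamma} {alpha,beta} {delta}
gamma-rho (7): add. Components now {gamma,kappa,mu,rho} {alpha,beta} {delta}
alpha-mu (9): add. Components now {alpha,beta,gamma,kappa,mu,rho} {delta}
delta-mu (9): add. Components now {alpha,beta,delta,gamma,kappa,mu,rho}
The 5th edge added is alpha-mu.

alpha-mu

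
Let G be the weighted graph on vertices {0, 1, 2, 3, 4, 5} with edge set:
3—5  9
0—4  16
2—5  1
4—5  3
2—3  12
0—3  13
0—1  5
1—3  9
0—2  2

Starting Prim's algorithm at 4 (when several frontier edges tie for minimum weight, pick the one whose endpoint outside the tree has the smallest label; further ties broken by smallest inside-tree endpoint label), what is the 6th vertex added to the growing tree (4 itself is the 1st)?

Prim, starting at 4.
Step 1: frontier [4—5 3, 0—4 16] → take 4—5 (3); add 5.
Step 2: frontier [0—4 16, 2—5 1, 3—5 9] → take 2—5 (1); add 2.
Step 3: frontier [0—2 2, 2—3 12, 0—4 16, 3—5 9] → take 0—2 (2); add 0.
Step 4: frontier [0—1 5, 0—3 13, 2—3 12, 3—5 9] → take 0—1 (5); add 1.
Step 5: frontier [0—3 13, 1—3 9, 2—3 12, 3—5 9] → take 1—3 (9); add 3.
Vertex order: 4, 5, 2, 0, 1, 3. The 6th vertex is 3.

3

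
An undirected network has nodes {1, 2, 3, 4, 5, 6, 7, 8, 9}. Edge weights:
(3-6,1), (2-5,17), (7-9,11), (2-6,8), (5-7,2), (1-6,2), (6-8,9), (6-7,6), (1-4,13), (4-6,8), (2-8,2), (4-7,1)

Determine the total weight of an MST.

33

Sort edges by weight, then run Kruskal:
3-6 (1): add — endpoints in different components.
4-7 (1): add — endpoints in different components.
1-6 (2): add — endpoints in different components.
2-8 (2): add — endpoints in different components.
5-7 (2): add — endpoints in different components.
6-7 (6): add — endpoints in different components.
2-6 (8): add — endpoints in different components.
4-6 (8): skip — 4 and 6 already connected.
6-8 (9): skip — 6 and 8 already connected.
7-9 (11): add — endpoints in different components.
MST edges: 3-6, 4-7, 1-6, 2-8, 5-7, 6-7, 2-6, 7-9; total weight 1+1+2+2+2+6+8+11 = 33.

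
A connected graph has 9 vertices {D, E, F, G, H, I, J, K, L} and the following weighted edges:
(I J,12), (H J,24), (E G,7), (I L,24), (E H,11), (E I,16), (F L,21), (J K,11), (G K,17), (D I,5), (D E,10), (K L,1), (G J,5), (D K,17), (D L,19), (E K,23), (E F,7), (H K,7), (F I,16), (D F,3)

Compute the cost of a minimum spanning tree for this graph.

Grow the tree from G using Prim:
Step 1: cheapest edge leaving the tree is G J (5); add J.
Step 2: cheapest edge leaving the tree is E G (7); add E.
Step 3: cheapest edge leaving the tree is E F (7); add F.
Step 4: cheapest edge leaving the tree is D F (3); add D.
Step 5: cheapest edge leaving the tree is D I (5); add I.
Step 6: cheapest edge leaving the tree is E H (11); add H.
Step 7: cheapest edge leaving the tree is H K (7); add K.
Step 8: cheapest edge leaving the tree is K L (1); add L.
MST edges: G J, E G, E F, D F, D I, E H, H K, K L; total weight 5+7+7+3+5+11+7+1 = 46.

46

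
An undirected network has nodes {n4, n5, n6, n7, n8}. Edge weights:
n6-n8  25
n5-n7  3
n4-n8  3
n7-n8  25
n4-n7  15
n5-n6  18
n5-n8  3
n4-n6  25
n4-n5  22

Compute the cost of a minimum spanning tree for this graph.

27

Prim, starting at n7.
Step 1: frontier [n5-n7 3, n4-n7 15, n7-n8 25] → take n5-n7 (3); add n5.
Step 2: frontier [n5-n8 3, n5-n6 18, n4-n5 22, n4-n7 15, n7-n8 25] → take n5-n8 (3); add n8.
Step 3: frontier [n5-n6 18, n4-n5 22, n4-n7 15, n4-n8 3, n6-n8 25] → take n4-n8 (3); add n4.
Step 4: frontier [n4-n6 25, n5-n6 18, n6-n8 25] → take n5-n6 (18); add n6.
MST edges: n5-n7, n5-n8, n4-n8, n5-n6; total weight 3+3+3+18 = 27.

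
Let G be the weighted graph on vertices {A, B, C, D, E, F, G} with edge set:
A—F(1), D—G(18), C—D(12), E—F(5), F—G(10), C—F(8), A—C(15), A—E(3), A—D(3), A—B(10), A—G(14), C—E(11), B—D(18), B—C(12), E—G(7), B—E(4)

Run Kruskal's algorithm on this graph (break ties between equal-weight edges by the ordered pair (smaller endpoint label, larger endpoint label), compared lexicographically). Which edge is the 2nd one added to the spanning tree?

Sort edges by weight, then run Kruskal:
A—F (1): add — endpoints in different components.
A—D (3): add — endpoints in different components.
A—E (3): add — endpoints in different components.
B—E (4): add — endpoints in different components.
E—F (5): skip — E and F already connected.
E—G (7): add — endpoints in different components.
C—F (8): add — endpoints in different components.
The 2nd edge added is A—D.

A-D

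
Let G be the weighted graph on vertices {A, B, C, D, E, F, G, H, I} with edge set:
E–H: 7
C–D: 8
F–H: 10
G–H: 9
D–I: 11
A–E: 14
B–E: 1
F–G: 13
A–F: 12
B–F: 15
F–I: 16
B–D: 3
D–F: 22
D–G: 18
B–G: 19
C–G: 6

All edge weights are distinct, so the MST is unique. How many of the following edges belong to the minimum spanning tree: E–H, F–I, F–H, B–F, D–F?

2

Kruskal: consider edges lightest-first.
B–E (1): add — endpoints in different components.
B–D (3): add — endpoints in different components.
C–G (6): add — endpoints in different components.
E–H (7): add — endpoints in different components.
C–D (8): add — endpoints in different components.
G–H (9): skip — G and H already connected.
F–H (10): add — endpoints in different components.
D–I (11): add — endpoints in different components.
A–F (12): add — endpoints in different components.
MST edge set: {B–E, B–D, C–G, E–H, C–D, F–H, D–I, A–F}.
Of the listed edges, {E–H, F–H} are in the MST → 2.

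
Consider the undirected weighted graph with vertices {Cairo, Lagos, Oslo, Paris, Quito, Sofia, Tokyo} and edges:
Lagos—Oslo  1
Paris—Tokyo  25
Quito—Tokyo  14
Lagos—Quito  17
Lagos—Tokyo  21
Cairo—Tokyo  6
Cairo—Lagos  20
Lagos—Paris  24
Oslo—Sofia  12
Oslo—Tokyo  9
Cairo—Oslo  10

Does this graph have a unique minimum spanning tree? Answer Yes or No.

Yes

Sort edges by weight, then run Kruskal:
Lagos—Oslo (1): add — endpoints in different components.
Cairo—Tokyo (6): add — endpoints in different components.
Oslo—Tokyo (9): add — endpoints in different components.
Cairo—Oslo (10): skip — Oslo and Cairo already connected.
Oslo—Sofia (12): add — endpoints in different components.
Quito—Tokyo (14): add — endpoints in different components.
Lagos—Quito (17): skip — Quito and Lagos already connected.
Cairo—Lagos (20): skip — Cairo and Lagos already connected.
Lagos—Tokyo (21): skip — Tokyo and Lagos already connected.
Lagos—Paris (24): add — endpoints in different components.
Every non-tree edge has weight strictly greater than the heaviest edge on the tree path between its endpoints, so the MST is unique.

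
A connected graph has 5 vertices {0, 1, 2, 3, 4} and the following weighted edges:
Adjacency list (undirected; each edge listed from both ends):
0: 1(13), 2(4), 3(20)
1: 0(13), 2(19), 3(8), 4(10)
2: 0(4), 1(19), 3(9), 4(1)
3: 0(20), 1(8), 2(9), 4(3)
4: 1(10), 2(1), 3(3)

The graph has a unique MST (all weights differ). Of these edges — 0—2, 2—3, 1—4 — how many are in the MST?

1

Sort edges by weight, then run Kruskal:
2—4 (1): add — endpoints in different components.
3—4 (3): add — endpoints in different components.
0—2 (4): add — endpoints in different components.
1—3 (8): add — endpoints in different components.
MST edge set: {2—4, 3—4, 0—2, 1—3}.
Of the listed edges, {0—2} are in the MST → 1.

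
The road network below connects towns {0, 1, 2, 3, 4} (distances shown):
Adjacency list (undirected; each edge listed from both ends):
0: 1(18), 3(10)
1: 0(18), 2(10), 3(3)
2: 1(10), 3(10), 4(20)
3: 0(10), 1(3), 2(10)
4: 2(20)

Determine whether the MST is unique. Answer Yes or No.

Sort edges by weight, then run Kruskal:
1–3 (3): add — endpoints in different components.
0–3 (10): add — endpoints in different components.
1–2 (10): add — endpoints in different components.
2–3 (10): skip — 2 and 3 already connected.
0–1 (18): skip — 0 and 1 already connected.
2–4 (20): add — endpoints in different components.
Non-tree edge 2–3 has weight 10, equal to the heaviest edge on its tree cycle — swapping gives another MST of the same weight. Not unique.

No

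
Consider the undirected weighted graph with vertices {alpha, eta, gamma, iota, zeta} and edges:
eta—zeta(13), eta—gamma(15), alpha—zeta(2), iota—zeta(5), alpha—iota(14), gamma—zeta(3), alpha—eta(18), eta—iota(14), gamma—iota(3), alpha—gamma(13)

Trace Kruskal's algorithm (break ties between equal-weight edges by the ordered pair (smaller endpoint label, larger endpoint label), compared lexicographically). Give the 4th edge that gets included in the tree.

Sort edges by weight, then run Kruskal:
alpha—zeta (2): add. Components now {eta} {iota} {alpha,zeta} {gamma}
gamma—iota (3): add. Components now {eta} {gamma,iota} {alpha,zeta}
gamma—zeta (3): add. Components now {eta} {alpha,gamma,iota,zeta}
iota—zeta (5): skip — iota and zeta already connected.
alpha—gamma (13): skip — alpha and gamma already connected.
eta—zeta (13): add. Components now {alpha,eta,gamma,iota,zeta}
The 4th edge added is eta—zeta.

eta-zeta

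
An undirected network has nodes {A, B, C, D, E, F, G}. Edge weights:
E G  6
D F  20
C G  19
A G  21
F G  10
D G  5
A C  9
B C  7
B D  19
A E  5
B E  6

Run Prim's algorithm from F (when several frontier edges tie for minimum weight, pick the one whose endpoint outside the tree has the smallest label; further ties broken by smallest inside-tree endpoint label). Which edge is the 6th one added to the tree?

Grow the tree from F using Prim:
Step 1: cheapest edge leaving the tree is F G (10); add G.
Step 2: cheapest edge leaving the tree is D G (5); add D.
Step 3: cheapest edge leaving the tree is E G (6); add E.
Step 4: cheapest edge leaving the tree is A E (5); add A.
Step 5: cheapest edge leaving the tree is B E (6); add B.
Step 6: cheapest edge leaving the tree is B C (7); add C.
The 6th edge added is B C.

B-C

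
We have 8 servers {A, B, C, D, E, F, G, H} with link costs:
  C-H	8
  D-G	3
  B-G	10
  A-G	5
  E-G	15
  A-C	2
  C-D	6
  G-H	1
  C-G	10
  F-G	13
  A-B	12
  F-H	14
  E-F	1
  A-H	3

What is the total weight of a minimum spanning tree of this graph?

33

Sort edges by weight, then run Kruskal:
E-F (1): add — endpoints in different components.
G-H (1): add — endpoints in different components.
A-C (2): add — endpoints in different components.
A-H (3): add — endpoints in different components.
D-G (3): add — endpoints in different components.
A-G (5): skip — A and G already connected.
C-D (6): skip — C and D already connected.
C-H (8): skip — C and H already connected.
B-G (10): add — endpoints in different components.
C-G (10): skip — C and G already connected.
A-B (12): skip — A and B already connected.
F-G (13): add — endpoints in different components.
MST edges: E-F, G-H, A-C, A-H, D-G, B-G, F-G; total weight 1+1+2+3+3+10+13 = 33.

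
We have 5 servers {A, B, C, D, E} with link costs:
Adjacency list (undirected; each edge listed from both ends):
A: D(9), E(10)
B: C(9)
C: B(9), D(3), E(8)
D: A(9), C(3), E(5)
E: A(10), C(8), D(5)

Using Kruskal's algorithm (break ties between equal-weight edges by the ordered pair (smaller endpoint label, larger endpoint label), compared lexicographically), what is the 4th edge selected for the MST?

B-C

Sort edges by weight, then run Kruskal:
C—D (3): add. Components now {A} {B} {C,D} {E}
D—E (5): add. Components now {A} {B} {C,D,E}
C—E (8): skip — C and E already connected.
A—D (9): add. Components now {A,C,D,E} {B}
B—C (9): add. Components now {A,B,C,D,E}
The 4th edge added is B—C.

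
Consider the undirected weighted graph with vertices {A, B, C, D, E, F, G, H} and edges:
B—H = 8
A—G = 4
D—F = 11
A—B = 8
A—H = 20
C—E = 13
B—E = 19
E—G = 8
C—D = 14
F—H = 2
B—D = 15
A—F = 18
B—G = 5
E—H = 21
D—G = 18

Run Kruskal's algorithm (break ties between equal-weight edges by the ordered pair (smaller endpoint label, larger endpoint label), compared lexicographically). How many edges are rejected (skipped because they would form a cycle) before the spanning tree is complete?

Kruskal's algorithm — process edges by increasing weight (ties by edge label):
F—H (2): add — endpoints in different components.
A—G (4): add — endpoints in different components.
B—G (5): add — endpoints in different components.
A—B (8): skip — A and B already connected.
B—H (8): add — endpoints in different components.
E—G (8): add — endpoints in different components.
D—F (11): add — endpoints in different components.
C—E (13): add — endpoints in different components.
Edges rejected before the tree was complete: 1.

1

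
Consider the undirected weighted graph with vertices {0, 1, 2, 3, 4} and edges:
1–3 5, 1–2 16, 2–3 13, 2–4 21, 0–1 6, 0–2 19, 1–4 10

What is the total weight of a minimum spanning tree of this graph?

34

Sort edges by weight, then run Kruskal:
1–3 (5): add — endpoints in different components.
0–1 (6): add — endpoints in different components.
1–4 (10): add — endpoints in different components.
2–3 (13): add — endpoints in different components.
MST edges: 1–3, 0–1, 1–4, 2–3; total weight 5+6+10+13 = 34.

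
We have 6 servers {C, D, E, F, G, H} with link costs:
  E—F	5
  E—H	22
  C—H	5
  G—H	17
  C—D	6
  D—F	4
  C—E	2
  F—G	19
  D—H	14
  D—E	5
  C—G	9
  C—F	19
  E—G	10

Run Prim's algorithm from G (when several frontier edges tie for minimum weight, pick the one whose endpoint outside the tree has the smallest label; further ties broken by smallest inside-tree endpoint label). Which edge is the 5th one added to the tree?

C-H

Prim, starting at G.
Step 1: cheapest edge leaving the tree is C—G (9); add C.
Step 2: cheapest edge leaving the tree is C—E (2); add E.
Step 3: cheapest edge leaving the tree is D—E (5); add D.
Step 4: cheapest edge leaving the tree is D—F (4); add F.
Step 5: cheapest edge leaving the tree is C—H (5); add H.
The 5th edge added is C—H.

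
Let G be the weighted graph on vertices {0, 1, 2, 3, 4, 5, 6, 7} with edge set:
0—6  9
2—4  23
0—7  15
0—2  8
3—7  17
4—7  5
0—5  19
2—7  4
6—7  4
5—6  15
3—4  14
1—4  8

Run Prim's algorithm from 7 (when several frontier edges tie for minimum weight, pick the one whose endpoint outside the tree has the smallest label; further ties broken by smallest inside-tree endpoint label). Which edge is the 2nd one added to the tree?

6-7

Grow the tree from 7 using Prim:
Step 1: frontier [2—7 4, 6—7 4, 4—7 5, 0—7 15, 3—7 17] → take 2—7 (4); add 2.
Step 2: frontier [0—2 8, 2—4 23, 6—7 4, 4—7 5, 0—7 15, 3—7 17] → take 6—7 (4); add 6.
Step 3: frontier [0—2 8, 2—4 23, 0—6 9, 5—6 15, 4—7 5, 0—7 15, 3—7 17] → take 4—7 (5); add 4.
Step 4: frontier [0—2 8, 1—4 8, 3—4 14, 0—6 9, 5—6 15, 0—7 15, 3—7 17] → take 0—2 (8); add 0.
Step 5: frontier [0—5 19, 1—4 8, 3—4 14, 5—6 15, 3—7 17] → take 1—4 (8); add 1.
Step 6: frontier [0—5 19, 3—4 14, 5—6 15, 3—7 17] → take 3—4 (14); add 3.
Step 7: frontier [0—5 19, 5—6 15] → take 5—6 (15); add 5.
The 2nd edge added is 6—7.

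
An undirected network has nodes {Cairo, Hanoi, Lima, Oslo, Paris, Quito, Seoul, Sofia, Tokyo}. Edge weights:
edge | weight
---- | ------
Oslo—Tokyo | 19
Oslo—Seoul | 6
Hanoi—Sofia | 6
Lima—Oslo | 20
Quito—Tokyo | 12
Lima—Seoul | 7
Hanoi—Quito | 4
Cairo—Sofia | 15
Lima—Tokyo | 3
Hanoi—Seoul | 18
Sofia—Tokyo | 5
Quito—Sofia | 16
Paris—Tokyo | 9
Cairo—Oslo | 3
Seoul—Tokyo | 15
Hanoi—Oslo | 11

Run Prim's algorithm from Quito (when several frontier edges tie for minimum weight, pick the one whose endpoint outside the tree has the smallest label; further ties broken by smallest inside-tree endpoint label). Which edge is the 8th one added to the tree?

Paris-Tokyo

Prim, starting at Quito.
Step 1: cheapest edge leaving the tree is Hanoi—Quito (4); add Hanoi.
Step 2: cheapest edge leaving the tree is Hanoi—Sofia (6); add Sofia.
Step 3: cheapest edge leaving the tree is Sofia—Tokyo (5); add Tokyo.
Step 4: cheapest edge leaving the tree is Lima—Tokyo (3); add Lima.
Step 5: cheapest edge leaving the tree is Lima—Seoul (7); add Seoul.
Step 6: cheapest edge leaving the tree is Oslo—Seoul (6); add Oslo.
Step 7: cheapest edge leaving the tree is Cairo—Oslo (3); add Cairo.
Step 8: cheapest edge leaving the tree is Paris—Tokyo (9); add Paris.
The 8th edge added is Paris—Tokyo.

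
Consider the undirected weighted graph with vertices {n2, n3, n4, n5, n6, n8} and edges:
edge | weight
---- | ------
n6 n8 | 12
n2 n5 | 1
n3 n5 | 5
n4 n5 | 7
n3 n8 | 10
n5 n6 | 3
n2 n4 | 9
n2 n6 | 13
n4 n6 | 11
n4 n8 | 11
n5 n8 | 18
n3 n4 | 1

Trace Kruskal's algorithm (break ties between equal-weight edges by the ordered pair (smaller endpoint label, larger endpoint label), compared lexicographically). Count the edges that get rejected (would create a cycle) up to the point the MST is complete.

Sort edges by weight, then run Kruskal:
n2 n5 (1): add — endpoints in different components.
n3 n4 (1): add — endpoints in different components.
n5 n6 (3): add — endpoints in different components.
n3 n5 (5): add — endpoints in different components.
n4 n5 (7): skip — n5 and n4 already connected.
n2 n4 (9): skip — n2 and n4 already connected.
n3 n8 (10): add — endpoints in different components.
Edges rejected before the tree was complete: 2.

2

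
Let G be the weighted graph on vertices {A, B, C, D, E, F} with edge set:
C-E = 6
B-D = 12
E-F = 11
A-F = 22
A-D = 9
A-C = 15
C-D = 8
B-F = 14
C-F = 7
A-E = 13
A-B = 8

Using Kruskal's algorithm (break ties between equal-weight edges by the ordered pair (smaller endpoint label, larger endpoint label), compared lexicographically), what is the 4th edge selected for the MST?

C-D

Sort edges by weight, then run Kruskal:
C-E (6): add. Components now {A} {B} {C,E} {D} {F}
C-F (7): add. Components now {A} {B} {C,E,F} {D}
A-B (8): add. Components now {A,B} {C,E,F} {D}
C-D (8): add. Components now {A,B} {C,D,E,F}
A-D (9): add. Components now {A,B,C,D,E,F}
The 4th edge added is C-D.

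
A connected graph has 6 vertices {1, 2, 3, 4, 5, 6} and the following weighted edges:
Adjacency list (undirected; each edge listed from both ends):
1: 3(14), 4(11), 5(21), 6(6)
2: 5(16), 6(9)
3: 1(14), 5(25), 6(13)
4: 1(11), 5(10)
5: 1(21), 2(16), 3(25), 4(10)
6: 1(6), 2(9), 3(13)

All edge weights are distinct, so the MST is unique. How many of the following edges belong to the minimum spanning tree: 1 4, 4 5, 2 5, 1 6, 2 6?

4

Kruskal: consider edges lightest-first.
1 6 (6): add — endpoints in different components.
2 6 (9): add — endpoints in different components.
4 5 (10): add — endpoints in different components.
1 4 (11): add — endpoints in different components.
3 6 (13): add — endpoints in different components.
MST edge set: {1 6, 2 6, 4 5, 1 4, 3 6}.
Of the listed edges, {1 4, 4 5, 1 6, 2 6} are in the MST → 4.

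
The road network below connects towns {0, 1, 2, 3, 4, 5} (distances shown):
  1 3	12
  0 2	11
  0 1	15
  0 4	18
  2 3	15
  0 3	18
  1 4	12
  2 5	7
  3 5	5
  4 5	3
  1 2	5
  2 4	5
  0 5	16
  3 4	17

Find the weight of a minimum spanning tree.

Grow the tree from 1 using Prim:
Step 1: cheapest edge leaving the tree is 1 2 (5); add 2.
Step 2: cheapest edge leaving the tree is 2 4 (5); add 4.
Step 3: cheapest edge leaving the tree is 4 5 (3); add 5.
Step 4: cheapest edge leaving the tree is 3 5 (5); add 3.
Step 5: cheapest edge leaving the tree is 0 2 (11); add 0.
MST edges: 1 2, 2 4, 4 5, 3 5, 0 2; total weight 5+5+3+5+11 = 29.

29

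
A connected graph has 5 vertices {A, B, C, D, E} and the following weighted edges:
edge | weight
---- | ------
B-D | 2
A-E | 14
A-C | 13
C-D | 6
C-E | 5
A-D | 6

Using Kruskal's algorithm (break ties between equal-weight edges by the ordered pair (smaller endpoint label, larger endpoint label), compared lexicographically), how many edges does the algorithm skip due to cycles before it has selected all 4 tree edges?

Kruskal: consider edges lightest-first.
B-D (2): add — endpoints in different components.
C-E (5): add — endpoints in different components.
A-D (6): add — endpoints in different components.
C-D (6): add — endpoints in different components.
Edges rejected before the tree was complete: 0.

0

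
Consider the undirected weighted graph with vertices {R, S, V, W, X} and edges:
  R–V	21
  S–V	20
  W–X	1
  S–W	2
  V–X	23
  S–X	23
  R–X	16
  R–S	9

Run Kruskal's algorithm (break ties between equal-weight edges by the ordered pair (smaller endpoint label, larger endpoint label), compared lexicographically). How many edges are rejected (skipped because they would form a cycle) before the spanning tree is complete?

Sort edges by weight, then run Kruskal:
W–X (1): add. Components now {S} {R} {W,X} {V}
S–W (2): add. Components now {S,W,X} {R} {V}
R–S (9): add. Components now {R,S,W,X} {V}
R–X (16): skip — R and X already connected.
S–V (20): add. Components now {R,S,V,W,X}
Edges rejected before the tree was complete: 1.

1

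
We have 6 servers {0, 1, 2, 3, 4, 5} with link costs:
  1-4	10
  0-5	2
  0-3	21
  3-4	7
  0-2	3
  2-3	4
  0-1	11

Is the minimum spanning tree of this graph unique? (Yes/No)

Yes

Sort edges by weight, then run Kruskal:
0-5 (2): add — endpoints in different components.
0-2 (3): add — endpoints in different components.
2-3 (4): add — endpoints in different components.
3-4 (7): add — endpoints in different components.
1-4 (10): add — endpoints in different components.
Every non-tree edge has weight strictly greater than the heaviest edge on the tree path between its endpoints, so the MST is unique.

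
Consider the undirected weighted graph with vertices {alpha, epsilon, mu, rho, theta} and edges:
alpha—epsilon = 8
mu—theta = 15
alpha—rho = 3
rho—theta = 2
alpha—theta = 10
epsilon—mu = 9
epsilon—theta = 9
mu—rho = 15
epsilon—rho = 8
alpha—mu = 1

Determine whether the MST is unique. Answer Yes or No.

No

Kruskal's algorithm — process edges by increasing weight (ties by edge label):
alpha—mu (1): add. Components now {rho} {theta} {epsilon} {alpha,mu}
rho—theta (2): add. Components now {rho,theta} {epsilon} {alpha,mu}
alpha—rho (3): add. Components now {alpha,mu,rho,theta} {epsilon}
alpha—epsilon (8): add. Components now {alpha,epsilon,mu,rho,theta}
Non-tree edge epsilon—rho has weight 8, equal to the heaviest edge on its tree cycle — swapping gives another MST of the same weight. Not unique.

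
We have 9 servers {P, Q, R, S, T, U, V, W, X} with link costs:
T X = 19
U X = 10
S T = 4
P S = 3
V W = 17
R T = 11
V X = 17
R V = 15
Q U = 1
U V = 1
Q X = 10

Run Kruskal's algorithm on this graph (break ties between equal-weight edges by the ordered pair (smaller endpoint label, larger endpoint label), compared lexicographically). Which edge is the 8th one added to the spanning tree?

Sort edges by weight, then run Kruskal:
Q U (1): add — endpoints in different components.
U V (1): add — endpoints in different components.
P S (3): add — endpoints in different components.
S T (4): add — endpoints in different components.
Q X (10): add — endpoints in different components.
U X (10): skip — X and U already connected.
R T (11): add — endpoints in different components.
R V (15): add — endpoints in different components.
V W (17): add — endpoints in different components.
The 8th edge added is V W.

V-W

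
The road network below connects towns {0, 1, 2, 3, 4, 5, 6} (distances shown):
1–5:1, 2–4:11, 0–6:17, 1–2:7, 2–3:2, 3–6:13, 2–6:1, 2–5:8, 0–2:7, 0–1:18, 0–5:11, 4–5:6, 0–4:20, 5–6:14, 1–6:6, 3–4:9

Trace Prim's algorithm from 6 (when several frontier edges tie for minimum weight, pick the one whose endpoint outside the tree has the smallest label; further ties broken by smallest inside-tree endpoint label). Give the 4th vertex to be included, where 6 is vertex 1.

1

Prim, starting at 6.
Step 1: cheapest edge leaving the tree is 2–6 (1); add 2.
Step 2: cheapest edge leaving the tree is 2–3 (2); add 3.
Step 3: cheapest edge leaving the tree is 1–6 (6); add 1.
Step 4: cheapest edge leaving the tree is 1–5 (1); add 5.
Step 5: cheapest edge leaving the tree is 4–5 (6); add 4.
Step 6: cheapest edge leaving the tree is 0–2 (7); add 0.
Vertex order: 6, 2, 3, 1, 5, 4, 0. The 4th vertex is 1.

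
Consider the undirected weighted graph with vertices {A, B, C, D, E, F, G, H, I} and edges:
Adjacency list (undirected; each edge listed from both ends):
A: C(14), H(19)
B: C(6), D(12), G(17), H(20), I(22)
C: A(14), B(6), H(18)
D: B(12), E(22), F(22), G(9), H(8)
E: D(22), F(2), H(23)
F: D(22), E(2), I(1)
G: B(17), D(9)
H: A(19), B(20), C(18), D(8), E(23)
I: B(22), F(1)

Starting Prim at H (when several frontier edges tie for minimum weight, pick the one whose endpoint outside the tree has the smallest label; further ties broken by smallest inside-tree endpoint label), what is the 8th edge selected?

Grow the tree from H using Prim:
Step 1: cheapest edge leaving the tree is D H (8); add D.
Step 2: cheapest edge leaving the tree is D G (9); add G.
Step 3: cheapest edge leaving the tree is B D (12); add B.
Step 4: cheapest edge leaving the tree is B C (6); add C.
Step 5: cheapest edge leaving the tree is A C (14); add A.
Step 6: cheapest edge leaving the tree is D E (22); add E.
Step 7: cheapest edge leaving the tree is E F (2); add F.
Step 8: cheapest edge leaving the tree is F I (1); add I.
The 8th edge added is F I.

F-I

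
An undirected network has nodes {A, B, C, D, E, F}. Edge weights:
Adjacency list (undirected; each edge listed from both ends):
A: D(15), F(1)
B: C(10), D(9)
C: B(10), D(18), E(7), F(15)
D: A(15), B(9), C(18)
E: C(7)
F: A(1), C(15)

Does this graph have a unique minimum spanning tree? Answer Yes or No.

No

Sort edges by weight, then run Kruskal:
A–F (1): add — endpoints in different components.
C–E (7): add — endpoints in different components.
B–D (9): add — endpoints in different components.
B–C (10): add — endpoints in different components.
A–D (15): add — endpoints in different components.
Non-tree edge C–F has weight 15, equal to the heaviest edge on its tree cycle — swapping gives another MST of the same weight. Not unique.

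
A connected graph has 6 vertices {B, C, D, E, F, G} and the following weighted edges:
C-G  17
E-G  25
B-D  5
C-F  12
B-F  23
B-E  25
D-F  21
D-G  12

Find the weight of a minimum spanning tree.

71

Kruskal: consider edges lightest-first.
B-D (5): add. Components now {B,D} {C} {E} {F} {G}
C-F (12): add. Components now {B,D} {C,F} {E} {G}
D-G (12): add. Components now {B,D,G} {C,F} {E}
C-G (17): add. Components now {B,C,D,F,G} {E}
D-F (21): skip — D and F already connected.
B-F (23): skip — B and F already connected.
B-E (25): add. Components now {B,C,D,E,F,G}
MST edges: B-D, C-F, D-G, C-G, B-E; total weight 5+12+12+17+25 = 71.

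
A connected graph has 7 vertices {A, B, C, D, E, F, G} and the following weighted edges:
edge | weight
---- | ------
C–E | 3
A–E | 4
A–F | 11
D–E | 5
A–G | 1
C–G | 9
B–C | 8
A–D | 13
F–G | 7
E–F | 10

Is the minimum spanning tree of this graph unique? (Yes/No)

Kruskal's algorithm — process edges by increasing weight (ties by edge label):
A–G (1): add. Components now {A,G} {B} {C} {D} {E} {F}
C–E (3): add. Components now {A,G} {B} {C,E} {D} {F}
A–E (4): add. Components now {A,C,E,G} {B} {D} {F}
D–E (5): add. Components now {A,C,D,E,G} {B} {F}
F–G (7): add. Components now {A,C,D,E,F,G} {B}
B–C (8): add. Components now {A,B,C,D,E,F,G}
Every non-tree edge has weight strictly greater than the heaviest edge on the tree path between its endpoints, so the MST is unique.

Yes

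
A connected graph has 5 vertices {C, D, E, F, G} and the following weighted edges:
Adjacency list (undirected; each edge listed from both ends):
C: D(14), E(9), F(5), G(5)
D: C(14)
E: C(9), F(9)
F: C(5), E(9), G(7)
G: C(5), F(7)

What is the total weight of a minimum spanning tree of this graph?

33

Prim, starting at C.
Step 1: frontier [C—F 5, C—G 5, C—E 9, C—D 14] → take C—F (5); add F.
Step 2: frontier [C—G 5, C—E 9, C—D 14, F—G 7, E—F 9] → take C—G (5); add G.
Step 3: frontier [C—E 9, C—D 14, E—F 9] → take C—E (9); add E.
Step 4: frontier [C—D 14] → take C—D (14); add D.
MST edges: C—F, C—G, C—E, C—D; total weight 5+5+9+14 = 33.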